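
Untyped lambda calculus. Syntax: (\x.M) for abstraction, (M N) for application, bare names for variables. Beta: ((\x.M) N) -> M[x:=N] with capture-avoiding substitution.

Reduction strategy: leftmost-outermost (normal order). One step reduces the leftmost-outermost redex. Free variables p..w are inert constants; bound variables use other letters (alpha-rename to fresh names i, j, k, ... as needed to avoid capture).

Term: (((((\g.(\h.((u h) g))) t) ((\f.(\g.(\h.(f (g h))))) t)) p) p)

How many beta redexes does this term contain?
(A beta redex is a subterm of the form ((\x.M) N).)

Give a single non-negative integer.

Answer: 2

Derivation:
Term: (((((\g.(\h.((u h) g))) t) ((\f.(\g.(\h.(f (g h))))) t)) p) p)
  Redex: ((\g.(\h.((u h) g))) t)
  Redex: ((\f.(\g.(\h.(f (g h))))) t)
Total redexes: 2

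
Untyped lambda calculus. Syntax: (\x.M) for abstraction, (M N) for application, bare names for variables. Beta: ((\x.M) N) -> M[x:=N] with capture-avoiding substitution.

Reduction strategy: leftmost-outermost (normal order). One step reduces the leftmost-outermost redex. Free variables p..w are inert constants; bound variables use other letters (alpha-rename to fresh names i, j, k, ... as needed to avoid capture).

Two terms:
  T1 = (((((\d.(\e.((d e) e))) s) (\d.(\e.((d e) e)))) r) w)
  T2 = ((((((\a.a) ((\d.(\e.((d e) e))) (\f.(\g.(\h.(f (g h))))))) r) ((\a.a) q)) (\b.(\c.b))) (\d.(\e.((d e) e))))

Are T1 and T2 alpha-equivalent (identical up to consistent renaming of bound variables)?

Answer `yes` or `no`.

Answer: no

Derivation:
Term 1: (((((\d.(\e.((d e) e))) s) (\d.(\e.((d e) e)))) r) w)
Term 2: ((((((\a.a) ((\d.(\e.((d e) e))) (\f.(\g.(\h.(f (g h))))))) r) ((\a.a) q)) (\b.(\c.b))) (\d.(\e.((d e) e))))
Alpha-equivalence: compare structure up to binder renaming.
Result: False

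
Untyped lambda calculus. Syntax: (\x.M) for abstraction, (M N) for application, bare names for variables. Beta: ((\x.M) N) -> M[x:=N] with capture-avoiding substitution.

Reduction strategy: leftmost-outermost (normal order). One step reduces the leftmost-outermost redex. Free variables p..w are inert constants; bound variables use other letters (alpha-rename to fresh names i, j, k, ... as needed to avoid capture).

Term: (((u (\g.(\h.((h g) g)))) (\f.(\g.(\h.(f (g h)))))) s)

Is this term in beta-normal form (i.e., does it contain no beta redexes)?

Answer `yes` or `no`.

Term: (((u (\g.(\h.((h g) g)))) (\f.(\g.(\h.(f (g h)))))) s)
No beta redexes found.

Answer: yes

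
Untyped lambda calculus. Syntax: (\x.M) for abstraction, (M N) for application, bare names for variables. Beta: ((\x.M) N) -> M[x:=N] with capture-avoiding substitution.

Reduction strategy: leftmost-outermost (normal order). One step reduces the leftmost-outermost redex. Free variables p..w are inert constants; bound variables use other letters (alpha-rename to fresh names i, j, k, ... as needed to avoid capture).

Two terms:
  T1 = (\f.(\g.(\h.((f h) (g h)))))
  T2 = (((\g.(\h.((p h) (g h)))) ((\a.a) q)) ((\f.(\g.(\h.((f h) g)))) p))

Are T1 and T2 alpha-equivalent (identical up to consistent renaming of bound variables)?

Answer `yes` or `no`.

Answer: no

Derivation:
Term 1: (\f.(\g.(\h.((f h) (g h)))))
Term 2: (((\g.(\h.((p h) (g h)))) ((\a.a) q)) ((\f.(\g.(\h.((f h) g)))) p))
Alpha-equivalence: compare structure up to binder renaming.
Result: False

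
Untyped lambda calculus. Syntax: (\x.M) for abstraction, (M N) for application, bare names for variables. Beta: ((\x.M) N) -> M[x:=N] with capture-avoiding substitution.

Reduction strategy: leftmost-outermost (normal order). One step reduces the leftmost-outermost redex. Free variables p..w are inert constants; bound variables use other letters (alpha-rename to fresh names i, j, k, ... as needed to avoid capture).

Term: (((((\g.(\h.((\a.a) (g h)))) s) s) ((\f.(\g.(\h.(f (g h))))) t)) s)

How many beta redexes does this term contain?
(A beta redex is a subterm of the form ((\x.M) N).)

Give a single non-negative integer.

Term: (((((\g.(\h.((\a.a) (g h)))) s) s) ((\f.(\g.(\h.(f (g h))))) t)) s)
  Redex: ((\g.(\h.((\a.a) (g h)))) s)
  Redex: ((\a.a) (g h))
  Redex: ((\f.(\g.(\h.(f (g h))))) t)
Total redexes: 3

Answer: 3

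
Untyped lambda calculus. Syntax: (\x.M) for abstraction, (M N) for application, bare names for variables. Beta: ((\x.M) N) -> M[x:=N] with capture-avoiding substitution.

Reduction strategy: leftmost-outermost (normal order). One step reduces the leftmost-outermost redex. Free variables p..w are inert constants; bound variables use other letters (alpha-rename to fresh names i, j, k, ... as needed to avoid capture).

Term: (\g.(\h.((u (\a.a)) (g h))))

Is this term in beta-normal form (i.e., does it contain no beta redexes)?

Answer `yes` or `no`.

Term: (\g.(\h.((u (\a.a)) (g h))))
No beta redexes found.

Answer: yes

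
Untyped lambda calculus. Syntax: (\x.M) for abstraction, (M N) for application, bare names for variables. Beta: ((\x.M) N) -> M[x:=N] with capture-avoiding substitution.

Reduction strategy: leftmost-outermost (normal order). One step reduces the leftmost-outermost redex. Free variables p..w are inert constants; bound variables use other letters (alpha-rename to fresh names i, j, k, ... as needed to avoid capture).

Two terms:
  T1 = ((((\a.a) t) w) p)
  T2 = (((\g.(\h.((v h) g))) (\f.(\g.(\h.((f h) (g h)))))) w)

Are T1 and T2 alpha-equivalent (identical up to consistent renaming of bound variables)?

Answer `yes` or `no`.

Answer: no

Derivation:
Term 1: ((((\a.a) t) w) p)
Term 2: (((\g.(\h.((v h) g))) (\f.(\g.(\h.((f h) (g h)))))) w)
Alpha-equivalence: compare structure up to binder renaming.
Result: False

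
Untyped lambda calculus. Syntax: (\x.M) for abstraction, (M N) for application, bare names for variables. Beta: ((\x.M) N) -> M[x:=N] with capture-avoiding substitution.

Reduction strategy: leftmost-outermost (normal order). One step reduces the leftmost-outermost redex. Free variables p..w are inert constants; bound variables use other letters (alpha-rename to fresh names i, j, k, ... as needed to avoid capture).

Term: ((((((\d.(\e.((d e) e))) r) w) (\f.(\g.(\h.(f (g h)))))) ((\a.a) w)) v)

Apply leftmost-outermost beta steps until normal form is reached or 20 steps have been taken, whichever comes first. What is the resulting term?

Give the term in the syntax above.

Answer: (((((r w) w) (\f.(\g.(\h.(f (g h)))))) w) v)

Derivation:
Step 0: ((((((\d.(\e.((d e) e))) r) w) (\f.(\g.(\h.(f (g h)))))) ((\a.a) w)) v)
Step 1: (((((\e.((r e) e)) w) (\f.(\g.(\h.(f (g h)))))) ((\a.a) w)) v)
Step 2: (((((r w) w) (\f.(\g.(\h.(f (g h)))))) ((\a.a) w)) v)
Step 3: (((((r w) w) (\f.(\g.(\h.(f (g h)))))) w) v)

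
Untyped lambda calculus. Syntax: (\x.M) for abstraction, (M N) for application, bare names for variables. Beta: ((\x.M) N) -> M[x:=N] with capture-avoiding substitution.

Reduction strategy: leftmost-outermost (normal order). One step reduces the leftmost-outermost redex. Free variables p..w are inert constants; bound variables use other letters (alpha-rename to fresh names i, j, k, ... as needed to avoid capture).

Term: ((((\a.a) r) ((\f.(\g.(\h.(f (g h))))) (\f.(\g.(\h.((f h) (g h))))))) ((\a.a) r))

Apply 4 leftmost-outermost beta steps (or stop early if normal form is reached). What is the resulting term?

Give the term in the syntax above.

Step 0: ((((\a.a) r) ((\f.(\g.(\h.(f (g h))))) (\f.(\g.(\h.((f h) (g h))))))) ((\a.a) r))
Step 1: ((r ((\f.(\g.(\h.(f (g h))))) (\f.(\g.(\h.((f h) (g h))))))) ((\a.a) r))
Step 2: ((r (\g.(\h.((\f.(\g.(\h.((f h) (g h))))) (g h))))) ((\a.a) r))
Step 3: ((r (\g.(\h.(\i.(\j.(((g h) j) (i j))))))) ((\a.a) r))
Step 4: ((r (\g.(\h.(\i.(\j.(((g h) j) (i j))))))) r)

Answer: ((r (\g.(\h.(\i.(\j.(((g h) j) (i j))))))) r)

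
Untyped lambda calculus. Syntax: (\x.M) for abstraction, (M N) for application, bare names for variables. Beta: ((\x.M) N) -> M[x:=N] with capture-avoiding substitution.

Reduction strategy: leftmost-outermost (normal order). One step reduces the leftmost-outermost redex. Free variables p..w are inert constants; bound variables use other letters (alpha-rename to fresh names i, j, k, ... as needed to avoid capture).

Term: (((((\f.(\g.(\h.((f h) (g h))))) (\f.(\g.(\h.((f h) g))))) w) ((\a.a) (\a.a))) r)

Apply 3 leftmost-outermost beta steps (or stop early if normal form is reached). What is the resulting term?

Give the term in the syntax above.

Step 0: (((((\f.(\g.(\h.((f h) (g h))))) (\f.(\g.(\h.((f h) g))))) w) ((\a.a) (\a.a))) r)
Step 1: ((((\g.(\h.(((\f.(\g.(\h.((f h) g)))) h) (g h)))) w) ((\a.a) (\a.a))) r)
Step 2: (((\h.(((\f.(\g.(\h.((f h) g)))) h) (w h))) ((\a.a) (\a.a))) r)
Step 3: ((((\f.(\g.(\h.((f h) g)))) ((\a.a) (\a.a))) (w ((\a.a) (\a.a)))) r)

Answer: ((((\f.(\g.(\h.((f h) g)))) ((\a.a) (\a.a))) (w ((\a.a) (\a.a)))) r)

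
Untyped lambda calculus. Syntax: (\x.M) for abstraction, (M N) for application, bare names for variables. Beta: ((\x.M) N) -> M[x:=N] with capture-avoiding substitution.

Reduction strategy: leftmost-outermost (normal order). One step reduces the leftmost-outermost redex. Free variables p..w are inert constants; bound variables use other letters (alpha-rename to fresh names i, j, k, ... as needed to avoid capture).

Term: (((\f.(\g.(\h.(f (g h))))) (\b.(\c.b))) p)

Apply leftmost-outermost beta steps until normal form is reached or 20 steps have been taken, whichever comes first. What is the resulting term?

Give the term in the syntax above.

Answer: (\h.(\c.(p h)))

Derivation:
Step 0: (((\f.(\g.(\h.(f (g h))))) (\b.(\c.b))) p)
Step 1: ((\g.(\h.((\b.(\c.b)) (g h)))) p)
Step 2: (\h.((\b.(\c.b)) (p h)))
Step 3: (\h.(\c.(p h)))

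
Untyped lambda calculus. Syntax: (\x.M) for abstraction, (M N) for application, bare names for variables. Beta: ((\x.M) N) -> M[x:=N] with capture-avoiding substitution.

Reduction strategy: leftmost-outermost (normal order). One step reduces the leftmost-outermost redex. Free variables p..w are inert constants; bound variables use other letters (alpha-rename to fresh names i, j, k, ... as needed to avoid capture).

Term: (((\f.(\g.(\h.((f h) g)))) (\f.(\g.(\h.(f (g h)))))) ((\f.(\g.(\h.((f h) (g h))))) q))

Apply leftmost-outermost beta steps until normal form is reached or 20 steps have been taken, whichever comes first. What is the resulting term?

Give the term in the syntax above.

Step 0: (((\f.(\g.(\h.((f h) g)))) (\f.(\g.(\h.(f (g h)))))) ((\f.(\g.(\h.((f h) (g h))))) q))
Step 1: ((\g.(\h.(((\f.(\g.(\h.(f (g h))))) h) g))) ((\f.(\g.(\h.((f h) (g h))))) q))
Step 2: (\h.(((\f.(\g.(\h.(f (g h))))) h) ((\f.(\g.(\h.((f h) (g h))))) q)))
Step 3: (\h.((\g.(\i.(h (g i)))) ((\f.(\g.(\h.((f h) (g h))))) q)))
Step 4: (\h.(\i.(h (((\f.(\g.(\h.((f h) (g h))))) q) i))))
Step 5: (\h.(\i.(h ((\g.(\h.((q h) (g h)))) i))))
Step 6: (\h.(\i.(h (\h.((q h) (i h))))))

Answer: (\h.(\i.(h (\h.((q h) (i h))))))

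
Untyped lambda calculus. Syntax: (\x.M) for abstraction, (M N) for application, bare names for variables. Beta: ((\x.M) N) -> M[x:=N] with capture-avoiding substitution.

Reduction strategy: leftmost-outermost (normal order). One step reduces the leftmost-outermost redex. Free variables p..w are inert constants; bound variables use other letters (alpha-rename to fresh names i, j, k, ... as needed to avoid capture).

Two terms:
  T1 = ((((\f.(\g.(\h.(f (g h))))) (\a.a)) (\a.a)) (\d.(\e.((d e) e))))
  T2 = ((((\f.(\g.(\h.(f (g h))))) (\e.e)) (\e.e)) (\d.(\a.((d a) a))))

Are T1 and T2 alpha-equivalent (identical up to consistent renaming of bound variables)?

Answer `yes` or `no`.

Answer: yes

Derivation:
Term 1: ((((\f.(\g.(\h.(f (g h))))) (\a.a)) (\a.a)) (\d.(\e.((d e) e))))
Term 2: ((((\f.(\g.(\h.(f (g h))))) (\e.e)) (\e.e)) (\d.(\a.((d a) a))))
Alpha-equivalence: compare structure up to binder renaming.
Result: True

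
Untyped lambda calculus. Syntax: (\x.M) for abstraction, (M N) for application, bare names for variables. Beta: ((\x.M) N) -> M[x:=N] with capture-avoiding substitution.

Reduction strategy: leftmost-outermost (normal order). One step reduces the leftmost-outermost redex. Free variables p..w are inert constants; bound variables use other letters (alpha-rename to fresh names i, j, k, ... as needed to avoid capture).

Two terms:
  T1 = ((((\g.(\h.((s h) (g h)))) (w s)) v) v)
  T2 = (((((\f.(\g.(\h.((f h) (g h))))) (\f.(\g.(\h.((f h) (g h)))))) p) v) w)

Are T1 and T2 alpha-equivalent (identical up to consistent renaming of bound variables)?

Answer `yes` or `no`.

Answer: no

Derivation:
Term 1: ((((\g.(\h.((s h) (g h)))) (w s)) v) v)
Term 2: (((((\f.(\g.(\h.((f h) (g h))))) (\f.(\g.(\h.((f h) (g h)))))) p) v) w)
Alpha-equivalence: compare structure up to binder renaming.
Result: False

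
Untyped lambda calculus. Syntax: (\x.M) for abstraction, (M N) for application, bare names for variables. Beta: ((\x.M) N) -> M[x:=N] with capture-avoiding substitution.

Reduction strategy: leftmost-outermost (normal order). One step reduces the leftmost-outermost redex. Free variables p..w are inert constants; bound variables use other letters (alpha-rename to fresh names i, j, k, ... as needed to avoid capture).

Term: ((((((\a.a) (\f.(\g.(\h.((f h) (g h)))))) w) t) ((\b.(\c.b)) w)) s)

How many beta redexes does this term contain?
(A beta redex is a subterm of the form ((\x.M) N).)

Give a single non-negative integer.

Answer: 2

Derivation:
Term: ((((((\a.a) (\f.(\g.(\h.((f h) (g h)))))) w) t) ((\b.(\c.b)) w)) s)
  Redex: ((\a.a) (\f.(\g.(\h.((f h) (g h))))))
  Redex: ((\b.(\c.b)) w)
Total redexes: 2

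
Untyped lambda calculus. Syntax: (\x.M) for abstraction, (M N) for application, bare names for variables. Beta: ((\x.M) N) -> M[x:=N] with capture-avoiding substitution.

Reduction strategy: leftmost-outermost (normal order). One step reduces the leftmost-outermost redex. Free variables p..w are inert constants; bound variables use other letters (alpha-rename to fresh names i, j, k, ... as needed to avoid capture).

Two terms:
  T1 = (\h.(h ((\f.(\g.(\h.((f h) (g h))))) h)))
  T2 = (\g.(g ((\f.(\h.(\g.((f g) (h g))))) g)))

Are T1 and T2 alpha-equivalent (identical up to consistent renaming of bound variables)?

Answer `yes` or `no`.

Answer: yes

Derivation:
Term 1: (\h.(h ((\f.(\g.(\h.((f h) (g h))))) h)))
Term 2: (\g.(g ((\f.(\h.(\g.((f g) (h g))))) g)))
Alpha-equivalence: compare structure up to binder renaming.
Result: True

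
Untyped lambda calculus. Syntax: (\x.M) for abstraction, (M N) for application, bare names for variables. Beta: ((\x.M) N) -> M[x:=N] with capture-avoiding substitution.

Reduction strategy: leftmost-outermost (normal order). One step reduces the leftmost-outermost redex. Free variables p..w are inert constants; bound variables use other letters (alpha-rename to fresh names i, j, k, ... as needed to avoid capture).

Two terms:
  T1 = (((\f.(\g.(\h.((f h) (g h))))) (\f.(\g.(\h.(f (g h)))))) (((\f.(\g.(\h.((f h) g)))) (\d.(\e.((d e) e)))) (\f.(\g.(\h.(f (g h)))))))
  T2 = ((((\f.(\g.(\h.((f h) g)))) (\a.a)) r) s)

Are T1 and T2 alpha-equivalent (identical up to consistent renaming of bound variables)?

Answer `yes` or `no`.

Term 1: (((\f.(\g.(\h.((f h) (g h))))) (\f.(\g.(\h.(f (g h)))))) (((\f.(\g.(\h.((f h) g)))) (\d.(\e.((d e) e)))) (\f.(\g.(\h.(f (g h)))))))
Term 2: ((((\f.(\g.(\h.((f h) g)))) (\a.a)) r) s)
Alpha-equivalence: compare structure up to binder renaming.
Result: False

Answer: no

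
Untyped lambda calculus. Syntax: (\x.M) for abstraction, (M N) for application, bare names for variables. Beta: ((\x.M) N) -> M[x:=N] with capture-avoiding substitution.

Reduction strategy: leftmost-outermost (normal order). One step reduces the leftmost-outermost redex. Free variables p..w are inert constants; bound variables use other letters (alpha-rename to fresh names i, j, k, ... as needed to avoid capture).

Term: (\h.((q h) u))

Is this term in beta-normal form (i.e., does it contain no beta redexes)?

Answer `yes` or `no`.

Term: (\h.((q h) u))
No beta redexes found.

Answer: yes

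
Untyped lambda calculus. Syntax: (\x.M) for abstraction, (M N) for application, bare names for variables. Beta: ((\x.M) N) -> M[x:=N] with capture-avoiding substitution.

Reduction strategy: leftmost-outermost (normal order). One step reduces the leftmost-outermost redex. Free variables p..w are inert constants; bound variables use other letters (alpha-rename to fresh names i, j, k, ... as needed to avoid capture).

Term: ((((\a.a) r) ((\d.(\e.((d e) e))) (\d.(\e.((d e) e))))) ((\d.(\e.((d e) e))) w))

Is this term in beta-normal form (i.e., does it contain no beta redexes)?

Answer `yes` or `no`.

Term: ((((\a.a) r) ((\d.(\e.((d e) e))) (\d.(\e.((d e) e))))) ((\d.(\e.((d e) e))) w))
Found 3 beta redex(es).

Answer: no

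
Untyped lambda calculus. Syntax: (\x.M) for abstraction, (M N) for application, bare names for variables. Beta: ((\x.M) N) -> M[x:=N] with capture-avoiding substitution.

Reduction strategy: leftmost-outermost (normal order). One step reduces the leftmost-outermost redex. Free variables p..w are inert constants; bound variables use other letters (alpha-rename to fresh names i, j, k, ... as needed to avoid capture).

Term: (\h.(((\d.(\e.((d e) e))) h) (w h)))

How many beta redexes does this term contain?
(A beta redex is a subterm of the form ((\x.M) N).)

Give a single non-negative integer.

Answer: 1

Derivation:
Term: (\h.(((\d.(\e.((d e) e))) h) (w h)))
  Redex: ((\d.(\e.((d e) e))) h)
Total redexes: 1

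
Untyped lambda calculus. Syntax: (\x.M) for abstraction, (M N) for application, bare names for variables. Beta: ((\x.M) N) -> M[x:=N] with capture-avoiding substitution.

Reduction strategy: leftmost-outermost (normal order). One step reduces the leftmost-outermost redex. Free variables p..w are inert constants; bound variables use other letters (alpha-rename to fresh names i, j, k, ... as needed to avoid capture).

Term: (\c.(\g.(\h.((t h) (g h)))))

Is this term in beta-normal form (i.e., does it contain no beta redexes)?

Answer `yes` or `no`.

Answer: yes

Derivation:
Term: (\c.(\g.(\h.((t h) (g h)))))
No beta redexes found.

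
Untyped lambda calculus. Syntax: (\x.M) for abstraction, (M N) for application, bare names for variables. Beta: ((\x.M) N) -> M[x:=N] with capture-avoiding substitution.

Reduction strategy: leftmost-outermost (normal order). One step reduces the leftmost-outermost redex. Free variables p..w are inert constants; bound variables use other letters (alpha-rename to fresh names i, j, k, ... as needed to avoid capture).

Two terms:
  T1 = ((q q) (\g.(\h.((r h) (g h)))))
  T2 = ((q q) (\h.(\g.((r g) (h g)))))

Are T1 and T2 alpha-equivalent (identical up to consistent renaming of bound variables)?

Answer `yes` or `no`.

Answer: yes

Derivation:
Term 1: ((q q) (\g.(\h.((r h) (g h)))))
Term 2: ((q q) (\h.(\g.((r g) (h g)))))
Alpha-equivalence: compare structure up to binder renaming.
Result: True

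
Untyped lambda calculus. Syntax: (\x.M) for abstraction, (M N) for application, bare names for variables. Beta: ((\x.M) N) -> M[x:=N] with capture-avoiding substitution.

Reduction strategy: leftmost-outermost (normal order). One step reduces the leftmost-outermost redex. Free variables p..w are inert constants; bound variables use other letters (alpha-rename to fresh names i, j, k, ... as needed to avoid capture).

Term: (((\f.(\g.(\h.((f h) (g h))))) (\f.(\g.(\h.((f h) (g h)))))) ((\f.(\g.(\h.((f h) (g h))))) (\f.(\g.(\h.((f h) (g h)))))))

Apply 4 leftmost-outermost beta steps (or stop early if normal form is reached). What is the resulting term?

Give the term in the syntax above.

Answer: (\h.(\i.((h i) ((((\f.(\g.(\h.((f h) (g h))))) (\f.(\g.(\h.((f h) (g h)))))) h) i))))

Derivation:
Step 0: (((\f.(\g.(\h.((f h) (g h))))) (\f.(\g.(\h.((f h) (g h)))))) ((\f.(\g.(\h.((f h) (g h))))) (\f.(\g.(\h.((f h) (g h)))))))
Step 1: ((\g.(\h.(((\f.(\g.(\h.((f h) (g h))))) h) (g h)))) ((\f.(\g.(\h.((f h) (g h))))) (\f.(\g.(\h.((f h) (g h)))))))
Step 2: (\h.(((\f.(\g.(\h.((f h) (g h))))) h) (((\f.(\g.(\h.((f h) (g h))))) (\f.(\g.(\h.((f h) (g h)))))) h)))
Step 3: (\h.((\g.(\i.((h i) (g i)))) (((\f.(\g.(\h.((f h) (g h))))) (\f.(\g.(\h.((f h) (g h)))))) h)))
Step 4: (\h.(\i.((h i) ((((\f.(\g.(\h.((f h) (g h))))) (\f.(\g.(\h.((f h) (g h)))))) h) i))))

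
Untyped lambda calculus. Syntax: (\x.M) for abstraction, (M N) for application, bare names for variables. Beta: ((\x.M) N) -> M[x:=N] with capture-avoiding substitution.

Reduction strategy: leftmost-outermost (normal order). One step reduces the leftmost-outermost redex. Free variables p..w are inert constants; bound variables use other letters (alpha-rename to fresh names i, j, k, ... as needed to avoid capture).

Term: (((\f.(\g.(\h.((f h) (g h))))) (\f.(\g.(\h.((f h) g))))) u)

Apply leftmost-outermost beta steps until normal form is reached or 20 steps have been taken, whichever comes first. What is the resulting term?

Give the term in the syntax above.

Answer: (\h.(\i.((h i) (u h))))

Derivation:
Step 0: (((\f.(\g.(\h.((f h) (g h))))) (\f.(\g.(\h.((f h) g))))) u)
Step 1: ((\g.(\h.(((\f.(\g.(\h.((f h) g)))) h) (g h)))) u)
Step 2: (\h.(((\f.(\g.(\h.((f h) g)))) h) (u h)))
Step 3: (\h.((\g.(\i.((h i) g))) (u h)))
Step 4: (\h.(\i.((h i) (u h))))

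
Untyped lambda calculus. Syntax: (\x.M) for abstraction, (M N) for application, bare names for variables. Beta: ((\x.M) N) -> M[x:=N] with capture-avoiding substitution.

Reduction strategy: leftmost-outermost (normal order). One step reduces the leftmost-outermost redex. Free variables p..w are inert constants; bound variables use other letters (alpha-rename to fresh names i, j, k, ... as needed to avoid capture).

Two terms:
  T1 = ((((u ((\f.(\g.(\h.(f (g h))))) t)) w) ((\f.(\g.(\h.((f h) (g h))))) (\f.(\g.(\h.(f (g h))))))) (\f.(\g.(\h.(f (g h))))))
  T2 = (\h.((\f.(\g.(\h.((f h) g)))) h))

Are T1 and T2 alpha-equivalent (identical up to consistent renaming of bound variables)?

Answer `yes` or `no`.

Term 1: ((((u ((\f.(\g.(\h.(f (g h))))) t)) w) ((\f.(\g.(\h.((f h) (g h))))) (\f.(\g.(\h.(f (g h))))))) (\f.(\g.(\h.(f (g h))))))
Term 2: (\h.((\f.(\g.(\h.((f h) g)))) h))
Alpha-equivalence: compare structure up to binder renaming.
Result: False

Answer: no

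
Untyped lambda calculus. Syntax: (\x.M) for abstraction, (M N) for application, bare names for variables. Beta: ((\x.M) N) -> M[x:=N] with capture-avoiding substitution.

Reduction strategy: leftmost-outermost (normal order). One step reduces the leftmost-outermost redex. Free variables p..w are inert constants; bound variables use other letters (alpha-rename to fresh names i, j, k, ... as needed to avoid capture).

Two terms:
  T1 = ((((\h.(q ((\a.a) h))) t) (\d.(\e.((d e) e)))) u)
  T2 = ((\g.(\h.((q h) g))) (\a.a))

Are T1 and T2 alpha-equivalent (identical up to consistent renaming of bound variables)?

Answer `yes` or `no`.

Answer: no

Derivation:
Term 1: ((((\h.(q ((\a.a) h))) t) (\d.(\e.((d e) e)))) u)
Term 2: ((\g.(\h.((q h) g))) (\a.a))
Alpha-equivalence: compare structure up to binder renaming.
Result: False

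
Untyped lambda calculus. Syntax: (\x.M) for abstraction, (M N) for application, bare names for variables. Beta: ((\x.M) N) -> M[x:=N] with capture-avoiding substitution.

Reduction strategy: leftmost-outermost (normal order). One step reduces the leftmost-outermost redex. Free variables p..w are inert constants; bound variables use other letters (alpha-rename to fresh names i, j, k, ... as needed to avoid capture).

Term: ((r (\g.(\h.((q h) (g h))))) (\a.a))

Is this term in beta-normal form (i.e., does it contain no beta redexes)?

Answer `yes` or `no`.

Answer: yes

Derivation:
Term: ((r (\g.(\h.((q h) (g h))))) (\a.a))
No beta redexes found.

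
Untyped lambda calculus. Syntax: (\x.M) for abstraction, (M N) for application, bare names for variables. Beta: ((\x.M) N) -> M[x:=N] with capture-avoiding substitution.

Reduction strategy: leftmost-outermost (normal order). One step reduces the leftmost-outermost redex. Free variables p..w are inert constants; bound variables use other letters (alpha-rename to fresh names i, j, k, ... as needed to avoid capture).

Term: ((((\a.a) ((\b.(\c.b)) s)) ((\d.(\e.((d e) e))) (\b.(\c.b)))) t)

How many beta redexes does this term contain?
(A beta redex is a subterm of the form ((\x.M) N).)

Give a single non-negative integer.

Answer: 3

Derivation:
Term: ((((\a.a) ((\b.(\c.b)) s)) ((\d.(\e.((d e) e))) (\b.(\c.b)))) t)
  Redex: ((\a.a) ((\b.(\c.b)) s))
  Redex: ((\b.(\c.b)) s)
  Redex: ((\d.(\e.((d e) e))) (\b.(\c.b)))
Total redexes: 3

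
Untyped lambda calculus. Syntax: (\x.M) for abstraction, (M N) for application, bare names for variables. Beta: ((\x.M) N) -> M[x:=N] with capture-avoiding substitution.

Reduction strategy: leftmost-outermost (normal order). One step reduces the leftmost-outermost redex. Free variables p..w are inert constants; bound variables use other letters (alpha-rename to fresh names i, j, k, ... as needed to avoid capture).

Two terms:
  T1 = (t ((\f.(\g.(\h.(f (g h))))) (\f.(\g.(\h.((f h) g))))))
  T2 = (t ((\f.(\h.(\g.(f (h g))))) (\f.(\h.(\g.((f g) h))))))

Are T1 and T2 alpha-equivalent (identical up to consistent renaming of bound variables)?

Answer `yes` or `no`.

Answer: yes

Derivation:
Term 1: (t ((\f.(\g.(\h.(f (g h))))) (\f.(\g.(\h.((f h) g))))))
Term 2: (t ((\f.(\h.(\g.(f (h g))))) (\f.(\h.(\g.((f g) h))))))
Alpha-equivalence: compare structure up to binder renaming.
Result: True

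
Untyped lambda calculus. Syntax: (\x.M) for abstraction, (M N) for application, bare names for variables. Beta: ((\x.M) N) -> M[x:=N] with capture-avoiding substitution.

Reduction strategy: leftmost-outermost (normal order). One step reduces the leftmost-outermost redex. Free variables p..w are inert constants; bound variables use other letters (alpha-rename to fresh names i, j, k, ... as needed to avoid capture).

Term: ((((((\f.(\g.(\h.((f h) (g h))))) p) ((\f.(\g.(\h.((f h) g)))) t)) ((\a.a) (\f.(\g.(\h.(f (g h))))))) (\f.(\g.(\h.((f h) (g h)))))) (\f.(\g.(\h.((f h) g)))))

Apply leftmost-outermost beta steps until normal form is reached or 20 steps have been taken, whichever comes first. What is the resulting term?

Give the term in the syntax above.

Step 0: ((((((\f.(\g.(\h.((f h) (g h))))) p) ((\f.(\g.(\h.((f h) g)))) t)) ((\a.a) (\f.(\g.(\h.(f (g h))))))) (\f.(\g.(\h.((f h) (g h)))))) (\f.(\g.(\h.((f h) g)))))
Step 1: (((((\g.(\h.((p h) (g h)))) ((\f.(\g.(\h.((f h) g)))) t)) ((\a.a) (\f.(\g.(\h.(f (g h))))))) (\f.(\g.(\h.((f h) (g h)))))) (\f.(\g.(\h.((f h) g)))))
Step 2: ((((\h.((p h) (((\f.(\g.(\h.((f h) g)))) t) h))) ((\a.a) (\f.(\g.(\h.(f (g h))))))) (\f.(\g.(\h.((f h) (g h)))))) (\f.(\g.(\h.((f h) g)))))
Step 3: ((((p ((\a.a) (\f.(\g.(\h.(f (g h))))))) (((\f.(\g.(\h.((f h) g)))) t) ((\a.a) (\f.(\g.(\h.(f (g h)))))))) (\f.(\g.(\h.((f h) (g h)))))) (\f.(\g.(\h.((f h) g)))))
Step 4: ((((p (\f.(\g.(\h.(f (g h)))))) (((\f.(\g.(\h.((f h) g)))) t) ((\a.a) (\f.(\g.(\h.(f (g h)))))))) (\f.(\g.(\h.((f h) (g h)))))) (\f.(\g.(\h.((f h) g)))))
Step 5: ((((p (\f.(\g.(\h.(f (g h)))))) ((\g.(\h.((t h) g))) ((\a.a) (\f.(\g.(\h.(f (g h)))))))) (\f.(\g.(\h.((f h) (g h)))))) (\f.(\g.(\h.((f h) g)))))
Step 6: ((((p (\f.(\g.(\h.(f (g h)))))) (\h.((t h) ((\a.a) (\f.(\g.(\h.(f (g h))))))))) (\f.(\g.(\h.((f h) (g h)))))) (\f.(\g.(\h.((f h) g)))))
Step 7: ((((p (\f.(\g.(\h.(f (g h)))))) (\h.((t h) (\f.(\g.(\h.(f (g h)))))))) (\f.(\g.(\h.((f h) (g h)))))) (\f.(\g.(\h.((f h) g)))))

Answer: ((((p (\f.(\g.(\h.(f (g h)))))) (\h.((t h) (\f.(\g.(\h.(f (g h)))))))) (\f.(\g.(\h.((f h) (g h)))))) (\f.(\g.(\h.((f h) g)))))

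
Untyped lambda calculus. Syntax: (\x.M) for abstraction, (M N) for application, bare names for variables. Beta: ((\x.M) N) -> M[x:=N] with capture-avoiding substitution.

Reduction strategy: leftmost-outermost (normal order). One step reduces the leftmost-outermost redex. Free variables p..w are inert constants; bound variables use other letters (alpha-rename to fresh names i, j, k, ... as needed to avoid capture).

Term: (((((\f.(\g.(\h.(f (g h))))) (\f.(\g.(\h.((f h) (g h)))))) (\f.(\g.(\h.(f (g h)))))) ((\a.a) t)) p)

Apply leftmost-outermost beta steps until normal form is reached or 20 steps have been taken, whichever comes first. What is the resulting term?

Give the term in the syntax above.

Step 0: (((((\f.(\g.(\h.(f (g h))))) (\f.(\g.(\h.((f h) (g h)))))) (\f.(\g.(\h.(f (g h)))))) ((\a.a) t)) p)
Step 1: ((((\g.(\h.((\f.(\g.(\h.((f h) (g h))))) (g h)))) (\f.(\g.(\h.(f (g h)))))) ((\a.a) t)) p)
Step 2: (((\h.((\f.(\g.(\h.((f h) (g h))))) ((\f.(\g.(\h.(f (g h))))) h))) ((\a.a) t)) p)
Step 3: (((\f.(\g.(\h.((f h) (g h))))) ((\f.(\g.(\h.(f (g h))))) ((\a.a) t))) p)
Step 4: ((\g.(\h.((((\f.(\g.(\h.(f (g h))))) ((\a.a) t)) h) (g h)))) p)
Step 5: (\h.((((\f.(\g.(\h.(f (g h))))) ((\a.a) t)) h) (p h)))
Step 6: (\h.(((\g.(\h.(((\a.a) t) (g h)))) h) (p h)))
Step 7: (\h.((\i.(((\a.a) t) (h i))) (p h)))
Step 8: (\h.(((\a.a) t) (h (p h))))
Step 9: (\h.(t (h (p h))))

Answer: (\h.(t (h (p h))))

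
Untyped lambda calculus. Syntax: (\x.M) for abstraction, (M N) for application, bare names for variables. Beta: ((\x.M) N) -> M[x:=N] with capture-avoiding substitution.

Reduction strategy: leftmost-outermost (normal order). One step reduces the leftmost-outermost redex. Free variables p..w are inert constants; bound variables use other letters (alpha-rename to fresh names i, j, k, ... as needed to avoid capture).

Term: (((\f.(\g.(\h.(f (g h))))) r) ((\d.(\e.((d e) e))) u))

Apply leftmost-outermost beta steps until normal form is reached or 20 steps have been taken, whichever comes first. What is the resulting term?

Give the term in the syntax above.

Step 0: (((\f.(\g.(\h.(f (g h))))) r) ((\d.(\e.((d e) e))) u))
Step 1: ((\g.(\h.(r (g h)))) ((\d.(\e.((d e) e))) u))
Step 2: (\h.(r (((\d.(\e.((d e) e))) u) h)))
Step 3: (\h.(r ((\e.((u e) e)) h)))
Step 4: (\h.(r ((u h) h)))

Answer: (\h.(r ((u h) h)))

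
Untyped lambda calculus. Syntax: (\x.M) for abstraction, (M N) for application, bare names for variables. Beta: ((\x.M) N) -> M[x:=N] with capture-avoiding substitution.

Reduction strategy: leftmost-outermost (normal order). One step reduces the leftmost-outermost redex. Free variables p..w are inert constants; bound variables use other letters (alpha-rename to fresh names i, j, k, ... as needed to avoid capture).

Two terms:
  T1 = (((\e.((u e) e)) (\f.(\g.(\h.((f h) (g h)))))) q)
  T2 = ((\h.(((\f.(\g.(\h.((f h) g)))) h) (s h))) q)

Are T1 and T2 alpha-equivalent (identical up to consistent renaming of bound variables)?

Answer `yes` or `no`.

Term 1: (((\e.((u e) e)) (\f.(\g.(\h.((f h) (g h)))))) q)
Term 2: ((\h.(((\f.(\g.(\h.((f h) g)))) h) (s h))) q)
Alpha-equivalence: compare structure up to binder renaming.
Result: False

Answer: no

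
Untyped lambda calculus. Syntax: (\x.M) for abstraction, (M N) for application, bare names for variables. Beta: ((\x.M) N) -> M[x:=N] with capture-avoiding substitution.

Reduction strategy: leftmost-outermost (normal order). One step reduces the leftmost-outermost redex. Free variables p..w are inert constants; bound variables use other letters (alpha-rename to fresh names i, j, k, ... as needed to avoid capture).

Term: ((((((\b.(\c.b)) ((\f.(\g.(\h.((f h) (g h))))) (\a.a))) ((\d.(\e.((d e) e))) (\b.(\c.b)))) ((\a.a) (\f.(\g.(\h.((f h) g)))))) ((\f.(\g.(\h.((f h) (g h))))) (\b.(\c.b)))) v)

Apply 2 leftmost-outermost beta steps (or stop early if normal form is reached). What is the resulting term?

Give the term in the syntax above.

Step 0: ((((((\b.(\c.b)) ((\f.(\g.(\h.((f h) (g h))))) (\a.a))) ((\d.(\e.((d e) e))) (\b.(\c.b)))) ((\a.a) (\f.(\g.(\h.((f h) g)))))) ((\f.(\g.(\h.((f h) (g h))))) (\b.(\c.b)))) v)
Step 1: (((((\c.((\f.(\g.(\h.((f h) (g h))))) (\a.a))) ((\d.(\e.((d e) e))) (\b.(\c.b)))) ((\a.a) (\f.(\g.(\h.((f h) g)))))) ((\f.(\g.(\h.((f h) (g h))))) (\b.(\c.b)))) v)
Step 2: (((((\f.(\g.(\h.((f h) (g h))))) (\a.a)) ((\a.a) (\f.(\g.(\h.((f h) g)))))) ((\f.(\g.(\h.((f h) (g h))))) (\b.(\c.b)))) v)

Answer: (((((\f.(\g.(\h.((f h) (g h))))) (\a.a)) ((\a.a) (\f.(\g.(\h.((f h) g)))))) ((\f.(\g.(\h.((f h) (g h))))) (\b.(\c.b)))) v)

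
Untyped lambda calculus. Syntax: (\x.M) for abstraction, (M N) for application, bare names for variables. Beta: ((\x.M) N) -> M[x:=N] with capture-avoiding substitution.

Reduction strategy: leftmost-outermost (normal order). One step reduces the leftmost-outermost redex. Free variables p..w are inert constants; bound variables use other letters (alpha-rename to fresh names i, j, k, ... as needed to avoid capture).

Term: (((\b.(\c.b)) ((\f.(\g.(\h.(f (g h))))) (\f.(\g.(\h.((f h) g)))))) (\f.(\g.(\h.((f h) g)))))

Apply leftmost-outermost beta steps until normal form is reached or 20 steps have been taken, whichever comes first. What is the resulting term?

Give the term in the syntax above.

Step 0: (((\b.(\c.b)) ((\f.(\g.(\h.(f (g h))))) (\f.(\g.(\h.((f h) g)))))) (\f.(\g.(\h.((f h) g)))))
Step 1: ((\c.((\f.(\g.(\h.(f (g h))))) (\f.(\g.(\h.((f h) g)))))) (\f.(\g.(\h.((f h) g)))))
Step 2: ((\f.(\g.(\h.(f (g h))))) (\f.(\g.(\h.((f h) g)))))
Step 3: (\g.(\h.((\f.(\g.(\h.((f h) g)))) (g h))))
Step 4: (\g.(\h.(\i.(\j.(((g h) j) i)))))

Answer: (\g.(\h.(\i.(\j.(((g h) j) i)))))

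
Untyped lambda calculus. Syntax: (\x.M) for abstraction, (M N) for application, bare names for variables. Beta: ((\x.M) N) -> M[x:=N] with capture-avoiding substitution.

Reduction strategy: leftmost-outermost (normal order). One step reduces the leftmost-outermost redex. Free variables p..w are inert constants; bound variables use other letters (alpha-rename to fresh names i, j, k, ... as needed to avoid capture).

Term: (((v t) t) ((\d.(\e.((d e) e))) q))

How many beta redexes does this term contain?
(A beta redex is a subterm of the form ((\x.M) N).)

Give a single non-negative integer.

Term: (((v t) t) ((\d.(\e.((d e) e))) q))
  Redex: ((\d.(\e.((d e) e))) q)
Total redexes: 1

Answer: 1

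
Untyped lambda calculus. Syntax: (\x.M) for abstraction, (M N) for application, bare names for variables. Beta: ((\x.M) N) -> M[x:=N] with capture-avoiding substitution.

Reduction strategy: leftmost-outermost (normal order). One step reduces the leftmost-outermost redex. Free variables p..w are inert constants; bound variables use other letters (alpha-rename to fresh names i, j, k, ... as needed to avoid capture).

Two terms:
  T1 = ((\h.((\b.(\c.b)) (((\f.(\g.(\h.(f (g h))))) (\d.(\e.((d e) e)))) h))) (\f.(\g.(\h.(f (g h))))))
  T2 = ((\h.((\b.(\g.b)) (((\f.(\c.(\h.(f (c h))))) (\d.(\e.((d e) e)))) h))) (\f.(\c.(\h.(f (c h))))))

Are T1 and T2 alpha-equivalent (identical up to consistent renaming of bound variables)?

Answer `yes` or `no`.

Answer: yes

Derivation:
Term 1: ((\h.((\b.(\c.b)) (((\f.(\g.(\h.(f (g h))))) (\d.(\e.((d e) e)))) h))) (\f.(\g.(\h.(f (g h))))))
Term 2: ((\h.((\b.(\g.b)) (((\f.(\c.(\h.(f (c h))))) (\d.(\e.((d e) e)))) h))) (\f.(\c.(\h.(f (c h))))))
Alpha-equivalence: compare structure up to binder renaming.
Result: True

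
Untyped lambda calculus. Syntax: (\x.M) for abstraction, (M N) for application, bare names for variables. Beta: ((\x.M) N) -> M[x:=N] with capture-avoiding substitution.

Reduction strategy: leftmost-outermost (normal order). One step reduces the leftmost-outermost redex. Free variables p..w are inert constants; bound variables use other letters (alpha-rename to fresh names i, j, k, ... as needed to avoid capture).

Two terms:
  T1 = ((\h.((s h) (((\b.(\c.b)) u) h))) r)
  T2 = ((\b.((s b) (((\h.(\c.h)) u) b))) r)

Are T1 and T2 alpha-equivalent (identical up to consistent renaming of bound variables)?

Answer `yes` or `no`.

Answer: yes

Derivation:
Term 1: ((\h.((s h) (((\b.(\c.b)) u) h))) r)
Term 2: ((\b.((s b) (((\h.(\c.h)) u) b))) r)
Alpha-equivalence: compare structure up to binder renaming.
Result: True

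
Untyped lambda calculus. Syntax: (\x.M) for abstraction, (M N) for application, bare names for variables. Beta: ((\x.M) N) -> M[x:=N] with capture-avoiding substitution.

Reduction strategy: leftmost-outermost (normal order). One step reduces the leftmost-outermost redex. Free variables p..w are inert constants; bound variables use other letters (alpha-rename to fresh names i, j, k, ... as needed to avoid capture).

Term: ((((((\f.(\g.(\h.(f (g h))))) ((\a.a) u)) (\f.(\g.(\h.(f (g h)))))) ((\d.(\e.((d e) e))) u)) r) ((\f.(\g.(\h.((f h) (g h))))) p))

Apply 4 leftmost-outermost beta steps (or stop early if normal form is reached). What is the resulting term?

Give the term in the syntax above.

Step 0: ((((((\f.(\g.(\h.(f (g h))))) ((\a.a) u)) (\f.(\g.(\h.(f (g h)))))) ((\d.(\e.((d e) e))) u)) r) ((\f.(\g.(\h.((f h) (g h))))) p))
Step 1: (((((\g.(\h.(((\a.a) u) (g h)))) (\f.(\g.(\h.(f (g h)))))) ((\d.(\e.((d e) e))) u)) r) ((\f.(\g.(\h.((f h) (g h))))) p))
Step 2: ((((\h.(((\a.a) u) ((\f.(\g.(\h.(f (g h))))) h))) ((\d.(\e.((d e) e))) u)) r) ((\f.(\g.(\h.((f h) (g h))))) p))
Step 3: (((((\a.a) u) ((\f.(\g.(\h.(f (g h))))) ((\d.(\e.((d e) e))) u))) r) ((\f.(\g.(\h.((f h) (g h))))) p))
Step 4: (((u ((\f.(\g.(\h.(f (g h))))) ((\d.(\e.((d e) e))) u))) r) ((\f.(\g.(\h.((f h) (g h))))) p))

Answer: (((u ((\f.(\g.(\h.(f (g h))))) ((\d.(\e.((d e) e))) u))) r) ((\f.(\g.(\h.((f h) (g h))))) p))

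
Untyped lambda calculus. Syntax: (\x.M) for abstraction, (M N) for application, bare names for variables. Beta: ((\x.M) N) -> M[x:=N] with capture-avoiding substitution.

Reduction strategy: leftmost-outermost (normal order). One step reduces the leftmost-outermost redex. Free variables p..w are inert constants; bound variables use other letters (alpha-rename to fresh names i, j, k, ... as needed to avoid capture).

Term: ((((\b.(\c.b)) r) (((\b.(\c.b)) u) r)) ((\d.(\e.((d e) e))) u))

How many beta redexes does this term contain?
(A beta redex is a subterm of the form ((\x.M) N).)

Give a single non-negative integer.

Term: ((((\b.(\c.b)) r) (((\b.(\c.b)) u) r)) ((\d.(\e.((d e) e))) u))
  Redex: ((\b.(\c.b)) r)
  Redex: ((\b.(\c.b)) u)
  Redex: ((\d.(\e.((d e) e))) u)
Total redexes: 3

Answer: 3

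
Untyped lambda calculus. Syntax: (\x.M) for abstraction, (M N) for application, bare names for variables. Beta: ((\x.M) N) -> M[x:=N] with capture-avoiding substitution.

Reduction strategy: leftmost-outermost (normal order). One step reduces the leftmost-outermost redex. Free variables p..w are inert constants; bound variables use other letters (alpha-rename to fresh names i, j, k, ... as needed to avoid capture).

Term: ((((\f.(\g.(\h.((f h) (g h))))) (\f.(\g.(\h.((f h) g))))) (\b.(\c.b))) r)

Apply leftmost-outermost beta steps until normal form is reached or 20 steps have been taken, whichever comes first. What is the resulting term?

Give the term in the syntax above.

Answer: (\h.((r h) (\c.r)))

Derivation:
Step 0: ((((\f.(\g.(\h.((f h) (g h))))) (\f.(\g.(\h.((f h) g))))) (\b.(\c.b))) r)
Step 1: (((\g.(\h.(((\f.(\g.(\h.((f h) g)))) h) (g h)))) (\b.(\c.b))) r)
Step 2: ((\h.(((\f.(\g.(\h.((f h) g)))) h) ((\b.(\c.b)) h))) r)
Step 3: (((\f.(\g.(\h.((f h) g)))) r) ((\b.(\c.b)) r))
Step 4: ((\g.(\h.((r h) g))) ((\b.(\c.b)) r))
Step 5: (\h.((r h) ((\b.(\c.b)) r)))
Step 6: (\h.((r h) (\c.r)))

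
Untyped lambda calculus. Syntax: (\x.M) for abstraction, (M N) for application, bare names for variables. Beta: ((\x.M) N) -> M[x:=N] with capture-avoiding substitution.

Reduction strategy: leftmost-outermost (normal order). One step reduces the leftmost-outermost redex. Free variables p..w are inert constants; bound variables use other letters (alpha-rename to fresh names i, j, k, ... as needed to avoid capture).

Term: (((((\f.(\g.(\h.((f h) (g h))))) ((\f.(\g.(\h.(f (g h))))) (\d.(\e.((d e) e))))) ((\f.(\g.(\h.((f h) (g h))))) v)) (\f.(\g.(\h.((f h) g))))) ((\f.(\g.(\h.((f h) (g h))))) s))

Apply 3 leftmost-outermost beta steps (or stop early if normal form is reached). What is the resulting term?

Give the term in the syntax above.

Answer: (((((\f.(\g.(\h.(f (g h))))) (\d.(\e.((d e) e)))) (\f.(\g.(\h.((f h) g))))) (((\f.(\g.(\h.((f h) (g h))))) v) (\f.(\g.(\h.((f h) g)))))) ((\f.(\g.(\h.((f h) (g h))))) s))

Derivation:
Step 0: (((((\f.(\g.(\h.((f h) (g h))))) ((\f.(\g.(\h.(f (g h))))) (\d.(\e.((d e) e))))) ((\f.(\g.(\h.((f h) (g h))))) v)) (\f.(\g.(\h.((f h) g))))) ((\f.(\g.(\h.((f h) (g h))))) s))
Step 1: ((((\g.(\h.((((\f.(\g.(\h.(f (g h))))) (\d.(\e.((d e) e)))) h) (g h)))) ((\f.(\g.(\h.((f h) (g h))))) v)) (\f.(\g.(\h.((f h) g))))) ((\f.(\g.(\h.((f h) (g h))))) s))
Step 2: (((\h.((((\f.(\g.(\h.(f (g h))))) (\d.(\e.((d e) e)))) h) (((\f.(\g.(\h.((f h) (g h))))) v) h))) (\f.(\g.(\h.((f h) g))))) ((\f.(\g.(\h.((f h) (g h))))) s))
Step 3: (((((\f.(\g.(\h.(f (g h))))) (\d.(\e.((d e) e)))) (\f.(\g.(\h.((f h) g))))) (((\f.(\g.(\h.((f h) (g h))))) v) (\f.(\g.(\h.((f h) g)))))) ((\f.(\g.(\h.((f h) (g h))))) s))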